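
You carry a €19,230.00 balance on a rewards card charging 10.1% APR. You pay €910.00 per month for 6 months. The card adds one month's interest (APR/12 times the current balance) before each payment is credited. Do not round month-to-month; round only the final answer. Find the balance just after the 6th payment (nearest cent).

Monthly rate r = 10.1%/12 = 0.841667% = 0.00841667.
Each month: B ← B·(1+r) − €910.00.
Month 1: interest €161.85; balance after payment €18,481.85.
Month 2: interest €155.56; balance after payment €17,727.41.
Month 3: interest €149.21; balance after payment €16,966.61.
Month 4: interest €142.80; balance after payment €16,199.42.
Month 5: interest €136.35; balance after payment €15,425.76.
Month 6: interest €129.83; balance after payment €14,645.59.

€14,645.59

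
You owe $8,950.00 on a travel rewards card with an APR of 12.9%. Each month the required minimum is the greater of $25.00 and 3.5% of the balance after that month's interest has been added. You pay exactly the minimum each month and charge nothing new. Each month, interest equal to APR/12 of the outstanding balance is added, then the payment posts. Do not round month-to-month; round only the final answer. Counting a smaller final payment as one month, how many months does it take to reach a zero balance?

Monthly rate r = 12.9%/12 = 1.075% = 0.01075.
While 3.5% of the post-interest balance exceeds $25.00, each month B ← (B·(1+r))·(1 − 0.035), i.e. B shrinks by the factor (1+r)·0.965 = 0.97537.
This holds for months 1–102. Entering month 103 the balance is $703.51; 3.5% of the post-interest balance is now below $25.00, so the flat $25.00 minimum applies from here.
From month 103 a fixed $25.00 at rate r clears $703.51 in 34 more payments. Total: 102 + 34 = 136 months.

136 months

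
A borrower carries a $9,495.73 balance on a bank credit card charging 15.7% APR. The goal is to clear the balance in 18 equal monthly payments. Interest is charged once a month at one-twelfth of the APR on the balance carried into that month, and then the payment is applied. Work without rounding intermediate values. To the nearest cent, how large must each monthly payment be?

Monthly rate r = 15.7%/12 = 1.30833% = 0.0130833.
Level-payment amortization: P = B₀·r / (1 − (1+r)^(−n)) = 9495.73·0.0130833 / (1 − 1.01308^(−18)).
Denominator 1 − (1+r)^(−18) = 0.208616615.
P = 124.236 / 0.208616615 ≈ 595.52.

$595.52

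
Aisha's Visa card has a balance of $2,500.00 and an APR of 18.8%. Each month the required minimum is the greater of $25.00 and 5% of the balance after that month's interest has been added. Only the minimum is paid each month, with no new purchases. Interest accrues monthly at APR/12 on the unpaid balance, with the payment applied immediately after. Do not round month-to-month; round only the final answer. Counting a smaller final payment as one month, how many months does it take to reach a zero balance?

Monthly rate r = 18.8%/12 = 1.56667% = 0.0156667.
While 5% of the post-interest balance exceeds $25.00, each month B ← (B·(1+r))·(1 − 0.05), i.e. B shrinks by the factor (1+r)·0.95 = 0.96488.
This holds for months 1–46. Entering month 47 the balance is $482.82; 5% of the post-interest balance is now below $25.00, so the flat $25.00 minimum applies from here.
From month 47 a fixed $25.00 at rate r clears $482.82 in 24 more payments. Total: 46 + 24 = 70 months.

70 months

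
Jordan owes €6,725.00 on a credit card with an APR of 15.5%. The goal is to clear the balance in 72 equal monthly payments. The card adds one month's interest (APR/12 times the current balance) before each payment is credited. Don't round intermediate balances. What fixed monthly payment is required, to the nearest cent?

€144.03

Monthly rate r = 15.5%/12 = 1.29167% = 0.0129167.
Level-payment amortization: P = B₀·r / (1 − (1+r)^(−n)) = 6725.00·0.0129167 / (1 − 1.01292^(−72)).
Denominator 1 − (1+r)^(−72) = 0.603089702.
P = 86.8646 / 0.603089702 ≈ 144.03.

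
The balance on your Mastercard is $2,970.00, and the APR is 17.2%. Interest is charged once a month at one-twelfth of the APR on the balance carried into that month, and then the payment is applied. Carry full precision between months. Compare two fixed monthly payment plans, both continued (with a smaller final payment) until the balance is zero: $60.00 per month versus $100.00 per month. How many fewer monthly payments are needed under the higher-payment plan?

Monthly rate r = 17.2%/12 = 1.43333% = 0.0143333.
At $60.00/mo: n = ⌈−ln(1 − rB₀/P)/ln(1+r)⌉ = 87 payments (last $51.64); total interest = total paid − $2,970.00 = $2,241.64.
At $100.00/mo: 39 payments (last $97.01); total interest $927.01.
Payments saved = 87 − 39 = 48.

48 fewer payments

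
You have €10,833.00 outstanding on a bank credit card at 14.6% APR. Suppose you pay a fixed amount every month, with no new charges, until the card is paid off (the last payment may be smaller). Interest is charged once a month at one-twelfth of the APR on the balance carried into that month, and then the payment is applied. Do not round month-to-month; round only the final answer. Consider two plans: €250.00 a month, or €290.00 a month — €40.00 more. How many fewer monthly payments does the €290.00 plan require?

11 fewer payments

Monthly rate r = 14.6%/12 = 1.21667% = 0.0121667.
At €250.00/mo: n = ⌈−ln(1 − rB₀/P)/ln(1+r)⌉ = 62 payments (last €235.90); total interest = total paid − €10,833.00 = €4,652.90.
At €290.00/mo: 51 payments (last €32.98); total interest €3,699.98.
Payments saved = 62 − 51 = 11.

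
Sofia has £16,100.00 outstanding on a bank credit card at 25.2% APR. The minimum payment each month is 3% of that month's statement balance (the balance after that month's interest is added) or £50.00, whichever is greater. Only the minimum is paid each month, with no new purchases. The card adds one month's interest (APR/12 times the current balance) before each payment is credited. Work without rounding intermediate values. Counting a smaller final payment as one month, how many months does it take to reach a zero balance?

Monthly rate r = 25.2%/12 = 2.1% = 0.021.
While 3% of the post-interest balance exceeds £50.00, each month B ← (B·(1+r))·(1 − 0.03), i.e. B shrinks by the factor (1+r)·0.97 = 0.99037.
This holds for months 1–237. Entering month 238 the balance is £1,624.90; 3% of the post-interest balance is now below £50.00, so the flat £50.00 minimum applies from here.
From month 238 a fixed £50.00 at rate r clears £1,624.90 in 56 more payments. Total: 237 + 56 = 293 months.

293 months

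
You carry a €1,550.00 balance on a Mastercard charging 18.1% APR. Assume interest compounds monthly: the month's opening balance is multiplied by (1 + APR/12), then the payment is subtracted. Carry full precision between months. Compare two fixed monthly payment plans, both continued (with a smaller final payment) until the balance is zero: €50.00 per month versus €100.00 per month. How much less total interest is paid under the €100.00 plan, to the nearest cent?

Monthly rate r = 18.1%/12 = 1.50833% = 0.0150833.
At €50.00/mo: n = ⌈−ln(1 − rB₀/P)/ln(1+r)⌉ = 43 payments (last €5.24); total interest = total paid − €1,550.00 = €555.24.
At €100.00/mo: 18 payments (last €78.94); total interest €228.94.
Interest saved = €555.24 − €228.94 = €326.30.

€326.30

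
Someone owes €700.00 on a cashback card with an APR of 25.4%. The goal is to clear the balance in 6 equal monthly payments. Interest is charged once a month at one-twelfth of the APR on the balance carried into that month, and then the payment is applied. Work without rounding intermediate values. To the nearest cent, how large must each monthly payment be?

€125.46

Monthly rate r = 25.4%/12 = 2.11667% = 0.0211667.
Level-payment amortization: P = B₀·r / (1 − (1+r)^(−n)) = 700.00·0.0211667 / (1 − 1.02117^(−6)).
Denominator 1 − (1+r)^(−6) = 0.118098218.
P = 14.8167 / 0.118098218 ≈ 125.46.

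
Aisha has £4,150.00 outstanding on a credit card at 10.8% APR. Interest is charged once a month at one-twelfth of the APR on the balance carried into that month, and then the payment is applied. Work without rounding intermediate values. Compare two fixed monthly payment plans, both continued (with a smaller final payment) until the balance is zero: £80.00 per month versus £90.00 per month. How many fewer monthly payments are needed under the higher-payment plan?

Monthly rate r = 10.8%/12 = 0.9% = 0.009.
At £80.00/mo: n = ⌈−ln(1 − rB₀/P)/ln(1+r)⌉ = 71 payments (last £16.29); total interest = total paid − £4,150.00 = £1,466.29.
At £90.00/mo: 60 payments (last £75.58); total interest £1,235.58.
Payments saved = 71 − 60 = 11.

11 fewer payments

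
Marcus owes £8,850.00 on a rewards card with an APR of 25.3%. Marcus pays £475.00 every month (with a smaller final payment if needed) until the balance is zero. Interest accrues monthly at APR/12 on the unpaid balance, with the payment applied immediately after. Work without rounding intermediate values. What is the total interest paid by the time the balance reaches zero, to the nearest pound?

£2,509

Monthly rate r = 25.3%/12 = 2.10833% = 0.0210833.
Payoff takes n = ⌈−ln(1 − rB₀/P)/ln(1+r)⌉ = ⌈23.913⌉ = 24 payments; the last is £434.03.
Total paid = 23·£475.00 + £434.03 = £11,359.03.
Total interest = total paid − principal = £11,359.03 − £8,850.00 = £2,509.03.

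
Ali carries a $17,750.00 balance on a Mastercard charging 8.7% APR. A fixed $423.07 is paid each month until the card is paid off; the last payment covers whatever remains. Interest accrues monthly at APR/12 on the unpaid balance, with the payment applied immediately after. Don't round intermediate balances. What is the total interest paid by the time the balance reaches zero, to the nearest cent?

Monthly rate r = 8.7%/12 = 0.725% = 0.00725.
Payoff takes n = ⌈−ln(1 − rB₀/P)/ln(1+r)⌉ = ⌈50.203⌉ = 51 payments; the last is $86.07.
Total paid = 50·$423.07 + $86.07 = $21,239.57.
Total interest = total paid − principal = $21,239.57 − $17,750.00 = $3,489.57.

$3,489.57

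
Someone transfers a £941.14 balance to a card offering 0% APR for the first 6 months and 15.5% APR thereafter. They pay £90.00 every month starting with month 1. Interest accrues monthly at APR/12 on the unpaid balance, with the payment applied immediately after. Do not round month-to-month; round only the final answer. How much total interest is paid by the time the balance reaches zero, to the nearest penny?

£14.81

Promo months 1–6 at r₀ = 0%/12 = 0; months 7+ at r₁ = 15.5%/12 = 0.0129167.
After month 6 (no interest yet): B = £941.14 − 6·£90.00 = £401.14.
Then at r₁ with £90.00/mo: n₂ = −ln(1 − r₁·B/P)/ln(1+r₁) ≈ 4.62 → 5 more payments.
Total paid = 10·£90.00 + £55.95 = £955.95; interest = £955.95 − £941.14 = £14.81.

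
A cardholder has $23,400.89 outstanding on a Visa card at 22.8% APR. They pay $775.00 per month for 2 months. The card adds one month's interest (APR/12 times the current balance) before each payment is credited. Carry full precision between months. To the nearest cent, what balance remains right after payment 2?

Monthly rate r = 22.8%/12 = 1.9% = 0.019.
Each month: B ← B·(1+r) − $775.00.
Month 1: interest $444.62; balance after payment $23,070.51.
Month 2: interest $438.34; balance after payment $22,733.85.

$22,733.85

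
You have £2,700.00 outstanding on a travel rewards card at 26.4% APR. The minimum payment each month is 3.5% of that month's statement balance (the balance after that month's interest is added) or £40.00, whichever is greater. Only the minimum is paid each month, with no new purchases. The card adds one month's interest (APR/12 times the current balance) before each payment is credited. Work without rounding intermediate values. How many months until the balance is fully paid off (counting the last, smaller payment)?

108 months

Monthly rate r = 26.4%/12 = 2.2% = 0.022.
While 3.5% of the post-interest balance exceeds £40.00, each month B ← (B·(1+r))·(1 − 0.035), i.e. B shrinks by the factor (1+r)·0.965 = 0.98623.
This holds for months 1–64. Entering month 65 the balance is £1,111.65; 3.5% of the post-interest balance is now below £40.00, so the flat £40.00 minimum applies from here.
From month 65 a fixed £40.00 at rate r clears £1,111.65 in 44 more payments. Total: 64 + 44 = 108 months.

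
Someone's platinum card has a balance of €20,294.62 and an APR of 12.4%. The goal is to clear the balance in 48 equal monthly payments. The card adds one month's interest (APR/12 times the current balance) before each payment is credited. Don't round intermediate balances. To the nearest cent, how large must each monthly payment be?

€538.43

Monthly rate r = 12.4%/12 = 1.03333% = 0.0103333.
Level-payment amortization: P = B₀·r / (1 − (1+r)^(−n)) = 20294.62·0.0103333 / (1 − 1.01033^(−48)).
Denominator 1 − (1+r)^(−48) = 0.389486487.
P = 209.711 / 0.389486487 ≈ 538.43.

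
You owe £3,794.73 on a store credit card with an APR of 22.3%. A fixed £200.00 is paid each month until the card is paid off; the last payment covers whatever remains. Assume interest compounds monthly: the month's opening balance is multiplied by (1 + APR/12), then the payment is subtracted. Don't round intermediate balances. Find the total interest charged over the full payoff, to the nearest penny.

£928.31

Monthly rate r = 22.3%/12 = 1.85833% = 0.0185833.
Payoff takes n = ⌈−ln(1 − rB₀/P)/ln(1+r)⌉ = ⌈23.613⌉ = 24 payments; the last is £123.04.
Total paid = 23·£200.00 + £123.04 = £4,723.04.
Total interest = total paid − principal = £4,723.04 − £3,794.73 = £928.31.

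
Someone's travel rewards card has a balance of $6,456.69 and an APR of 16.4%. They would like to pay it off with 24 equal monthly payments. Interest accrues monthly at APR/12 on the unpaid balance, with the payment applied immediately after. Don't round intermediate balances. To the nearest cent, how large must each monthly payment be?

Monthly rate r = 16.4%/12 = 1.36667% = 0.0136667.
Level-payment amortization: P = B₀·r / (1 − (1+r)^(−n)) = 6456.69·0.0136667 / (1 − 1.01367^(−24)).
Denominator 1 − (1+r)^(−24) = 0.27803519.
P = 88.2414 / 0.27803519 ≈ 317.38.

$317.38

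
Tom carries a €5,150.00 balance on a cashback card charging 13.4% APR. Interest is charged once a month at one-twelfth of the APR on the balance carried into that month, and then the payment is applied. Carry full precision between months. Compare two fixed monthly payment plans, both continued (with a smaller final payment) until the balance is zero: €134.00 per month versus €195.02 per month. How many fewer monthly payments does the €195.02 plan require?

19 fewer payments

Monthly rate r = 13.4%/12 = 1.11667% = 0.0111667.
At €134.00/mo: n = ⌈−ln(1 − rB₀/P)/ln(1+r)⌉ = 51 payments (last €65.58); total interest = total paid − €5,150.00 = €1,615.58.
At €195.02/mo: 32 payments (last €90.63); total interest €986.25.
Payments saved = 51 − 32 = 19.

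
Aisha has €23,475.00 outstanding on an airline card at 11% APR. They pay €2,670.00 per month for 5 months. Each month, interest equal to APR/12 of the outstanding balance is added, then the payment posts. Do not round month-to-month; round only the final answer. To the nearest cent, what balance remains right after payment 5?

€10,973.84

Monthly rate r = 11%/12 = 0.916667% = 0.00916667.
Each month: B ← B·(1+r) − €2,670.00.
Month 1: interest €215.19; balance after payment €21,020.19.
Month 2: interest €192.69; balance after payment €18,542.87.
Month 3: interest €169.98; balance after payment €16,042.85.
Month 4: interest €147.06; balance after payment €13,519.91.
Month 5: interest €123.93; balance after payment €10,973.84.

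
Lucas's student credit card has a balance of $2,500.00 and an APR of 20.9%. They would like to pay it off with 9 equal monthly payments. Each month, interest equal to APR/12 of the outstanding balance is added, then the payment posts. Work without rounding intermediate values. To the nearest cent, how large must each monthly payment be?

Monthly rate r = 20.9%/12 = 1.74167% = 0.0174167.
Level-payment amortization: P = B₀·r / (1 − (1+r)^(−n)) = 2500.00·0.0174167 / (1 − 1.01742^(−9)).
Denominator 1 − (1+r)^(−9) = 0.143927846.
P = 43.5417 / 0.143927846 ≈ 302.52.

$302.52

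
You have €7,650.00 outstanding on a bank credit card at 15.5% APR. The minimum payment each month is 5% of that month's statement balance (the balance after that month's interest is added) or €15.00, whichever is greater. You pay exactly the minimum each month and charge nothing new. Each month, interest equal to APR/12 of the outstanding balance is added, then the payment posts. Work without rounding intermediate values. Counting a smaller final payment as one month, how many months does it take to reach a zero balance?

Monthly rate r = 15.5%/12 = 1.29167% = 0.0129167.
While 5% of the post-interest balance exceeds €15.00, each month B ← (B·(1+r))·(1 − 0.05), i.e. B shrinks by the factor (1+r)·0.95 = 0.96227.
This holds for months 1–85. Entering month 86 the balance is €291.03; 5% of the post-interest balance is now below €15.00, so the flat €15.00 minimum applies from here.
From month 86 a fixed €15.00 at rate r clears €291.03 in 23 more payments. Total: 85 + 23 = 108 months.

108 months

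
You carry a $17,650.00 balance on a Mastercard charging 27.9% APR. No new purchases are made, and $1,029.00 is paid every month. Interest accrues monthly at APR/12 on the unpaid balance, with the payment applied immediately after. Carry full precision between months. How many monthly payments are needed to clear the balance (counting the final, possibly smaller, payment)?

Monthly rate r = 27.9%/12 = 2.325% = 0.02325.
Recurrence: B ← B·(1+r) − $1,029.00.
Month 1: interest $410.36; balance after payment $17,031.36.
Month 2: interest $395.98; balance after payment $16,398.34.
Closed form: n = −ln(1 − rB₀/P)/ln(1+r) = −ln(0.6012)/ln(1.02325) ≈ 22.138, so the balance reaches zero during payment 23.

23 payments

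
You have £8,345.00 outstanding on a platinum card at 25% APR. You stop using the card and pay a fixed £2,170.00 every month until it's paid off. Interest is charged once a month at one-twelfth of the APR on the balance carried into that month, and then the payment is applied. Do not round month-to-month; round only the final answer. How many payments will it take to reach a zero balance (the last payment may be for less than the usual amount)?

5 months

Monthly rate r = 25%/12 = 2.08333% = 0.0208333.
Recurrence: B ← B·(1+r) − £2,170.00.
Month 1: interest £173.85; balance after payment £6,348.85.
Month 2: interest £132.27; balance after payment £4,311.12.
Month 3: interest £89.82; balance after payment £2,230.94.
Month 4: interest £46.48; balance after payment £107.41.
Month 5: interest £2.24; balance after payment £0.00.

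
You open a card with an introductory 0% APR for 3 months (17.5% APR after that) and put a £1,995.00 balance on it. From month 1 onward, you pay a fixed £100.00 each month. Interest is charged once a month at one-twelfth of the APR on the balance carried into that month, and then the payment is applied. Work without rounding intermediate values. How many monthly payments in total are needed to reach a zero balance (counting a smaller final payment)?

23 payments

Promo months 1–3 at r₀ = 0%/12 = 0; months 4+ at r₁ = 17.5%/12 = 0.0145833.
After month 3 (no interest yet): B = £1,995.00 − 3·£100.00 = £1,695.00.
Then at r₁ with £100.00/mo: n₂ = −ln(1 − r₁·B/P)/ln(1+r₁) ≈ 19.61 → 20 more payments.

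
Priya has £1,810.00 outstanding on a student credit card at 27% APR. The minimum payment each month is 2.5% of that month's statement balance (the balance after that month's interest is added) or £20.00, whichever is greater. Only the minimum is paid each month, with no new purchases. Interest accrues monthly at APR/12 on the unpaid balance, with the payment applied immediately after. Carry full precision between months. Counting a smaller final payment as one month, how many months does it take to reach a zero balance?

369 months

Monthly rate r = 27%/12 = 2.25% = 0.0225.
While 2.5% of the post-interest balance exceeds £20.00, each month B ← (B·(1+r))·(1 − 0.025), i.e. B shrinks by the factor (1+r)·0.975 = 0.99694.
This holds for months 1–274. Entering month 275 the balance is £781.07; 2.5% of the post-interest balance is now below £20.00, so the flat £20.00 minimum applies from here.
From month 275 a fixed £20.00 at rate r clears £781.07 in 95 more payments. Total: 274 + 95 = 369 months.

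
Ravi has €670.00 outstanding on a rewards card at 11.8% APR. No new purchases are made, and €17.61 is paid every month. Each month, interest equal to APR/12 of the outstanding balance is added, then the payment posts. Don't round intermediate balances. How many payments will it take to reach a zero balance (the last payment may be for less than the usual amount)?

48 months

Monthly rate r = 11.8%/12 = 0.983333% = 0.00983333.
Recurrence: B ← B·(1+r) − €17.61.
Month 1: interest €6.59; balance after payment €658.98.
Month 2: interest €6.48; balance after payment €647.85.
Closed form: n = −ln(1 − rB₀/P)/ln(1+r) = −ln(0.62588)/ln(1.00983) ≈ 47.889, so the balance reaches zero during payment 48.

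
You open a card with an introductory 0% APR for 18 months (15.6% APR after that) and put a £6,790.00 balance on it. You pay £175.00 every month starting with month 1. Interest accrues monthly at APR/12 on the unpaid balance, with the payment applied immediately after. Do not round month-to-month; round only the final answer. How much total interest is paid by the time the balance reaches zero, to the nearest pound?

Promo months 1–18 at r₀ = 0%/12 = 0; months 19+ at r₁ = 15.6%/12 = 0.013.
After month 18 (no interest yet): B = £6,790.00 − 18·£175.00 = £3,640.00.
Then at r₁ with £175.00/mo: n₂ = −ln(1 − r₁·B/P)/ln(1+r₁) ≈ 24.41 → 25 more payments.
Total paid = 42·£175.00 + £71.67 = £7,421.67; interest = £7,421.67 − £6,790.00 = £631.67.

£632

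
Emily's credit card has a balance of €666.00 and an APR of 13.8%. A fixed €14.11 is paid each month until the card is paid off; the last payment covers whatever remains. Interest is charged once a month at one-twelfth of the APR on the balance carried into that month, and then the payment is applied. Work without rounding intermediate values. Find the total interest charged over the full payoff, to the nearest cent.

€299.81

Monthly rate r = 13.8%/12 = 1.15% = 0.0115.
Payoff takes n = ⌈−ln(1 − rB₀/P)/ln(1+r)⌉ = ⌈68.447⌉ = 69 payments; the last is €6.33.
Total paid = 68·€14.11 + €6.33 = €965.81.
Total interest = total paid − principal = €965.81 − €666.00 = €299.81.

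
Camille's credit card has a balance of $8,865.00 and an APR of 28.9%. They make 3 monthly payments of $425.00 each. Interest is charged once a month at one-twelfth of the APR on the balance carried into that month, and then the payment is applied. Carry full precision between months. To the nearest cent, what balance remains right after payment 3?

Monthly rate r = 28.9%/12 = 2.40833% = 0.0240833.
Each month: B ← B·(1+r) − $425.00.
Month 1: interest $213.50; balance after payment $8,653.50.
Month 2: interest $208.41; balance after payment $8,436.90.
Month 3: interest $203.19; balance after payment $8,215.09.

$8,215.09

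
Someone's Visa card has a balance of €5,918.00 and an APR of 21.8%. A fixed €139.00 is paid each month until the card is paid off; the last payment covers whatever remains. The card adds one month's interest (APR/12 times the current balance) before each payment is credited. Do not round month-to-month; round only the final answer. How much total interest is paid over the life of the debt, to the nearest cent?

Monthly rate r = 21.8%/12 = 1.81667% = 0.0181667.
Payoff takes n = ⌈−ln(1 − rB₀/P)/ln(1+r)⌉ = ⌈82.473⌉ = 83 payments; the last is €66.07.
Total paid = 82·€139.00 + €66.07 = €11,464.07.
Total interest = total paid − principal = €11,464.07 − €5,918.00 = €5,546.07.

€5,546.07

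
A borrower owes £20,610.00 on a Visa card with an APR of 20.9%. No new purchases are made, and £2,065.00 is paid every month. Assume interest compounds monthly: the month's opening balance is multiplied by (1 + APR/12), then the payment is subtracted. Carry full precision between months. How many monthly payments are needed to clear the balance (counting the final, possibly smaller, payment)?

Monthly rate r = 20.9%/12 = 1.74167% = 0.0174167.
Recurrence: B ← B·(1+r) − £2,065.00.
Month 1: interest £358.96; balance after payment £18,903.96.
Month 2: interest £329.24; balance after payment £17,168.20.
Closed form: n = −ln(1 − rB₀/P)/ln(1+r) = −ln(0.82617)/ln(1.01742) ≈ 11.059, so the balance reaches zero during payment 12.

12 payments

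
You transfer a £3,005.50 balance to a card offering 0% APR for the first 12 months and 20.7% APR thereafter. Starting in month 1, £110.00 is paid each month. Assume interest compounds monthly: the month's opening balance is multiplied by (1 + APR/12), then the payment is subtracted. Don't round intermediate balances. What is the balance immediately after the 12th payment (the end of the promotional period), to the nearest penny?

£1,685.50

Promo months 1–12 at r₀ = 0%/12 = 0; months 13+ at r₁ = 20.7%/12 = 0.01725.
After month 12 (no interest yet): B = £3,005.50 − 12·£110.00 = £1,685.50.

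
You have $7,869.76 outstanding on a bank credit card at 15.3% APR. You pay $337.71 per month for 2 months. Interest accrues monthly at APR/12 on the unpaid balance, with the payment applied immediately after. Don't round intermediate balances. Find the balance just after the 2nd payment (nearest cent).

$7,391.99

Monthly rate r = 15.3%/12 = 1.275% = 0.01275.
Each month: B ← B·(1+r) − $337.71.
Month 1: interest $100.34; balance after payment $7,632.39.
Month 2: interest $97.31; balance after payment $7,391.99.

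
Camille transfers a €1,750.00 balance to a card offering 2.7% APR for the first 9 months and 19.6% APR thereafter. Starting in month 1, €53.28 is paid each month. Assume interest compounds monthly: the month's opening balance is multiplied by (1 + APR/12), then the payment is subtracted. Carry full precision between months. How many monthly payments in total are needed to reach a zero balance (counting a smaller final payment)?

41 months

Promo months 1–9 at r₀ = 2.7%/12 = 0.00225; months 10+ at r₁ = 19.6%/12 = 0.0163333.
After month 9: iterate B ← B·(1+r₀) − €53.28 for 9 months → €1,301.90.
Then at r₁ with €53.28/mo: n₂ = −ln(1 − r₁·B/P)/ln(1+r₁) ≈ 31.44 → 32 more payments.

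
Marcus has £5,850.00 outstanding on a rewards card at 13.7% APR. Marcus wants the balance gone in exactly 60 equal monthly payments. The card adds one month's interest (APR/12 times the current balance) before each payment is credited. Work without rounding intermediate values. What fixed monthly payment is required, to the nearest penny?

Monthly rate r = 13.7%/12 = 1.14167% = 0.0114167.
Level-payment amortization: P = B₀·r / (1 − (1+r)^(−n)) = 5850.00·0.0114167 / (1 − 1.01142^(−60)).
Denominator 1 − (1+r)^(−60) = 0.493949747.
P = 66.7875 / 0.493949747 ≈ 135.21.

£135.21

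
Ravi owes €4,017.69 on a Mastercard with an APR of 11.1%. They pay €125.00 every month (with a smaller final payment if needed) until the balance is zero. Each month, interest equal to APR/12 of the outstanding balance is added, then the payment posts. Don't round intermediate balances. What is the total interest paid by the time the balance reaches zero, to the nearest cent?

Monthly rate r = 11.1%/12 = 0.925% = 0.00925.
Payoff takes n = ⌈−ln(1 − rB₀/P)/ln(1+r)⌉ = ⌈38.321⌉ = 39 payments; the last is €40.23.
Total paid = 38·€125.00 + €40.23 = €4,790.23.
Total interest = total paid − principal = €4,790.23 − €4,017.69 = €772.54.

€772.54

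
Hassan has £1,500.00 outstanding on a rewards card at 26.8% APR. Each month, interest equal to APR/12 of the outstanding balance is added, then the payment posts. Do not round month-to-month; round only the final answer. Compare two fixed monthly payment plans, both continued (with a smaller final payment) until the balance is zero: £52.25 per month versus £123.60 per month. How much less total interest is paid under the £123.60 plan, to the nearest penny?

£655.17

Monthly rate r = 26.8%/12 = 2.23333% = 0.0223333.
At £52.25/mo: n = ⌈−ln(1 − rB₀/P)/ln(1+r)⌉ = 47 payments (last £21.00); total interest = total paid − £1,500.00 = £924.50.
At £123.60/mo: 15 payments (last £38.93); total interest £269.33.
Interest saved = £924.50 − £269.33 = £655.17.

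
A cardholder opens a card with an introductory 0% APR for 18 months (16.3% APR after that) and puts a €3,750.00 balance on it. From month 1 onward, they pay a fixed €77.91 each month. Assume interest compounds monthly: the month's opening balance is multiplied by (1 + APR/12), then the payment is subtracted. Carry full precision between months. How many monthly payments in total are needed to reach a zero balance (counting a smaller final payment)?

Promo months 1–18 at r₀ = 0%/12 = 0; months 19+ at r₁ = 16.3%/12 = 0.0135833.
After month 18 (no interest yet): B = €3,750.00 − 18·€77.91 = €2,347.62.
Then at r₁ with €77.91/mo: n₂ = −ln(1 − r₁·B/P)/ln(1+r₁) ≈ 39.02 → 40 more payments.

58 months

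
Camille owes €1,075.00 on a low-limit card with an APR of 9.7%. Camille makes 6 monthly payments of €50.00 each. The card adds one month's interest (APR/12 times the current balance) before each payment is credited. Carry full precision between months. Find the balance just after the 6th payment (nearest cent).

€822.07

Monthly rate r = 9.7%/12 = 0.808333% = 0.00808333.
Each month: B ← B·(1+r) − €50.00.
Month 1: interest €8.69; balance after payment €1,033.69.
Month 2: interest €8.36; balance after payment €992.05.
Month 3: interest €8.02; balance after payment €950.06.
Month 4: interest €7.68; balance after payment €907.74.
Month 5: interest €7.34; balance after payment €865.08.
Month 6: interest €6.99; balance after payment €822.07.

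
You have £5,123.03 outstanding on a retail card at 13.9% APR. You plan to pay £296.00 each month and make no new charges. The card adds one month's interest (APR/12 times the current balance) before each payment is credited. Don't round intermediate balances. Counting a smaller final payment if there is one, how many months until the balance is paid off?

20 months

Monthly rate r = 13.9%/12 = 1.15833% = 0.0115833.
Recurrence: B ← B·(1+r) − £296.00.
Month 1: interest £59.34; balance after payment £4,886.37.
Month 2: interest £56.60; balance after payment £4,646.97.
Closed form: n = −ln(1 − rB₀/P)/ln(1+r) = −ln(0.79952)/ln(1.01158) ≈ 19.428, so the balance reaches zero during payment 20.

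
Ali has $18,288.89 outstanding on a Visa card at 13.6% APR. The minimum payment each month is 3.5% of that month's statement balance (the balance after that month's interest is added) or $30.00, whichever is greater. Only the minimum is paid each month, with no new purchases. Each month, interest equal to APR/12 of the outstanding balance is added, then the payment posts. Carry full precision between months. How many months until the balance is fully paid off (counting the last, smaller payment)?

Monthly rate r = 13.6%/12 = 1.13333% = 0.0113333.
While 3.5% of the post-interest balance exceeds $30.00, each month B ← (B·(1+r))·(1 − 0.035), i.e. B shrinks by the factor (1+r)·0.965 = 0.97594.
This holds for months 1–127. Entering month 128 the balance is $829.34; 3.5% of the post-interest balance is now below $30.00, so the flat $30.00 minimum applies from here.
From month 128 a fixed $30.00 at rate r clears $829.34 in 34 more payments. Total: 127 + 34 = 161 months.

161 months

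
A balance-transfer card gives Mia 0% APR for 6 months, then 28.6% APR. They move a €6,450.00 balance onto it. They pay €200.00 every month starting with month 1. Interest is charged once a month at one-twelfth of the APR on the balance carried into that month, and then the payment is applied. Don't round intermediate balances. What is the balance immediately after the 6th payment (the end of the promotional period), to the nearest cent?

€5,250.00

Promo months 1–6 at r₀ = 0%/12 = 0; months 7+ at r₁ = 28.6%/12 = 0.0238333.
After month 6 (no interest yet): B = €6,450.00 − 6·€200.00 = €5,250.00.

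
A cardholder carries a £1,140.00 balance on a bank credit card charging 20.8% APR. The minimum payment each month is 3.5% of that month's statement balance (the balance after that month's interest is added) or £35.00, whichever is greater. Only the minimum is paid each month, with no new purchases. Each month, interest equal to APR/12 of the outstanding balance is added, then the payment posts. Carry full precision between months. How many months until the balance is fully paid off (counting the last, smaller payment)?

47 months

Monthly rate r = 20.8%/12 = 1.73333% = 0.0173333.
While 3.5% of the post-interest balance exceeds £35.00, each month B ← (B·(1+r))·(1 − 0.035), i.e. B shrinks by the factor (1+r)·0.965 = 0.98173.
This holds for months 1–9. Entering month 10 the balance is £965.65; 3.5% of the post-interest balance is now below £35.00, so the flat £35.00 minimum applies from here.
From month 10 a fixed £35.00 at rate r clears £965.65 in 38 more payments. Total: 9 + 38 = 47 months.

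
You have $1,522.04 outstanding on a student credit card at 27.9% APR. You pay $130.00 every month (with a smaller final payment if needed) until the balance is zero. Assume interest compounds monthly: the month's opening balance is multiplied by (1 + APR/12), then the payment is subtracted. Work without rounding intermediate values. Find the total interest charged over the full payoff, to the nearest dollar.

$275

Monthly rate r = 27.9%/12 = 2.325% = 0.02325.
Payoff takes n = ⌈−ln(1 − rB₀/P)/ln(1+r)⌉ = ⌈13.825⌉ = 14 payments; the last is $107.42.
Total paid = 13·$130.00 + $107.42 = $1,797.42.
Total interest = total paid − principal = $1,797.42 − $1,522.04 = $275.38.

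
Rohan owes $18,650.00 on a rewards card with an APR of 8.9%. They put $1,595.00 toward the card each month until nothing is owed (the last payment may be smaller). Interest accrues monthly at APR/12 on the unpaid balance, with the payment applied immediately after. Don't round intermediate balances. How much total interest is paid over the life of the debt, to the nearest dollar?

$932

Monthly rate r = 8.9%/12 = 0.741667% = 0.00741667.
Payoff takes n = ⌈−ln(1 − rB₀/P)/ln(1+r)⌉ = ⌈12.276⌉ = 13 payments; the last is $442.13.
Total paid = 12·$1,595.00 + $442.13 = $19,582.13.
Total interest = total paid − principal = $19,582.13 − $18,650.00 = $932.13.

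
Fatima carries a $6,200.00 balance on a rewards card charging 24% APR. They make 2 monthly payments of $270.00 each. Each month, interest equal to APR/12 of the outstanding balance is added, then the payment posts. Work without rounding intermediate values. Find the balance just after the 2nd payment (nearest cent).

Monthly rate r = 24%/12 = 2% = 0.02.
Each month: B ← B·(1+r) − $270.00.
Month 1: interest $124.00; balance after payment $6,054.00.
Month 2: interest $121.08; balance after payment $5,905.08.

$5,905.08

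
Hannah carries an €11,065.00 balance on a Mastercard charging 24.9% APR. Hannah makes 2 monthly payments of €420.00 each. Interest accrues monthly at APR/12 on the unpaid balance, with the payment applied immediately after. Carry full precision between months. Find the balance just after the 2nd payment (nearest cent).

Monthly rate r = 24.9%/12 = 2.075% = 0.02075.
Each month: B ← B·(1+r) − €420.00.
Month 1: interest €229.60; balance after payment €10,874.60.
Month 2: interest €225.65; balance after payment €10,680.25.

€10,680.25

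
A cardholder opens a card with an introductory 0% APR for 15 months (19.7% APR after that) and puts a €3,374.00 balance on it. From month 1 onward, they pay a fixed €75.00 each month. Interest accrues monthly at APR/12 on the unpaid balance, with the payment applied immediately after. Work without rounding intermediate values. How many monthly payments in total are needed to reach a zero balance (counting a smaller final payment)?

Promo months 1–15 at r₀ = 0%/12 = 0; months 16+ at r₁ = 19.7%/12 = 0.0164167.
After month 15 (no interest yet): B = €3,374.00 − 15·€75.00 = €2,249.00.
Then at r₁ with €75.00/mo: n₂ = −ln(1 − r₁·B/P)/ln(1+r₁) ≈ 41.63 → 42 more payments.

57 months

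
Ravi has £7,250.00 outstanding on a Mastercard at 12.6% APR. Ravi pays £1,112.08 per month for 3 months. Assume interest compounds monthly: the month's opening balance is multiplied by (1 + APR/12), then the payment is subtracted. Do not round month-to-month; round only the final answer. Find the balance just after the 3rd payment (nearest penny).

Monthly rate r = 12.6%/12 = 1.05% = 0.0105.
Each month: B ← B·(1+r) − £1,112.08.
Month 1: interest £76.12; balance after payment £6,214.05.
Month 2: interest £65.25; balance after payment £5,167.21.
Month 3: interest £54.26; balance after payment £4,109.39.

£4,109.39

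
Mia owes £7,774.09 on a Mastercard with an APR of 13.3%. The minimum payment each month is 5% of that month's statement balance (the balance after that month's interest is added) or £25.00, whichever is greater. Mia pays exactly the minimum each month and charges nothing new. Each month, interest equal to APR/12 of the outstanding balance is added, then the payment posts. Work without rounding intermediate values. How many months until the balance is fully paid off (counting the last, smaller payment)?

91 months

Monthly rate r = 13.3%/12 = 1.10833% = 0.0110833.
While 5% of the post-interest balance exceeds £25.00, each month B ← (B·(1+r))·(1 − 0.05), i.e. B shrinks by the factor (1+r)·0.95 = 0.96053.
This holds for months 1–69. Entering month 70 the balance is £482.92; 5% of the post-interest balance is now below £25.00, so the flat £25.00 minimum applies from here.
From month 70 a fixed £25.00 at rate r clears £482.92 in 22 more payments. Total: 69 + 22 = 91 months.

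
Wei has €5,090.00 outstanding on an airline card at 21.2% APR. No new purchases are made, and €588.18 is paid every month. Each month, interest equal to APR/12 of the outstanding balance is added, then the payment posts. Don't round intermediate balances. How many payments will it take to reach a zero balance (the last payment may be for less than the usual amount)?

10 months

Monthly rate r = 21.2%/12 = 1.76667% = 0.0176667.
Recurrence: B ← B·(1+r) − €588.18.
Month 1: interest €89.92; balance after payment €4,591.74.
Month 2: interest €81.12; balance after payment €4,084.68.
Closed form: n = −ln(1 − rB₀/P)/ln(1+r) = −ln(0.84712)/ln(1.01767) ≈ 9.474, so the balance reaches zero during payment 10.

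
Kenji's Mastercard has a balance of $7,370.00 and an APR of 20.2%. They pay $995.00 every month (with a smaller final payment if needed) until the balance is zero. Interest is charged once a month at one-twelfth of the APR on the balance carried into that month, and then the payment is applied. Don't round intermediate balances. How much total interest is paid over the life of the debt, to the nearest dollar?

Monthly rate r = 20.2%/12 = 1.68333% = 0.0168333.
Payoff takes n = ⌈−ln(1 − rB₀/P)/ln(1+r)⌉ = ⌈7.978⌉ = 8 payments; the last is $972.88.
Total paid = 7·$995.00 + $972.88 = $7,937.88.
Total interest = total paid − principal = $7,937.88 − $7,370.00 = $567.88.

$568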